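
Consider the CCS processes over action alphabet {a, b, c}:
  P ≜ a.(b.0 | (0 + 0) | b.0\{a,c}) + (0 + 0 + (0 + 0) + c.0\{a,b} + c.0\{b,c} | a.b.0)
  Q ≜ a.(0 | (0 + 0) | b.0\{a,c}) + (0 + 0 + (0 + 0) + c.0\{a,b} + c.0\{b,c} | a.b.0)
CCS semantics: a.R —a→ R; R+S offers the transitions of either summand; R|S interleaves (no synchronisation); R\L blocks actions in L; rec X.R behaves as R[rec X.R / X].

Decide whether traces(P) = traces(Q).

LTS(P): 11 reachable states
  m0 = a.(b.0 | (0 + 0) | b.0\{a,c}) + (0 + 0 + (0 + 0) + c.0\{a,b} + c.0\{b,c} | a.b.0) :: -a-> m1, -a-> m2, -c-> m3, -c-> m4
  m1 = b.0 | (0 + 0) | b.0\{a,c} :: -b-> m5, -b-> m6
  m2 = c.0\{b,c} | b.0 :: -b-> m7, -c-> m8
  m3 = 0\{a,b} :: (no moves)
  m4 = 0\{b,c} | a.b.0 :: -a-> m8
  m5 = 0 | (0 + 0) | b.0\{a,c} :: -b-> m9
  m6 = b.0 | (0 + 0) | 0\{a,c} :: -b-> m9
  m7 = c.0\{b,c} | 0 :: -c-> m10
  m8 = 0\{b,c} | b.0 :: -b-> m10
  m9 = 0 | (0 + 0) | 0\{a,c} :: (no moves)
  m10 = 0\{b,c} | 0 :: (no moves)
LTS(Q): 9 reachable states
  n0 = a.(0 | (0 + 0) | b.0\{a,c}) + (0 + 0 + (0 + 0) + c.0\{a,b} + c.0\{b,c} | a.b.0) :: -a-> n1, -a-> n2, -c-> n3, -c-> n4
  n1 = 0 | (0 + 0) | b.0\{a,c} :: -b-> n5
  n2 = c.0\{b,c} | b.0 :: -b-> n6, -c-> n7
  n3 = 0\{a,b} :: (no moves)
  n4 = 0\{b,c} | a.b.0 :: -a-> n7
  n5 = 0 | (0 + 0) | 0\{a,c} :: (no moves)
  n6 = c.0\{b,c} | 0 :: -c-> n8
  n7 = 0\{b,c} | b.0 :: -b-> n8
  n8 = 0\{b,c} | 0 :: (no moves)
Executing abb from P (initial set {m0}):
  after a @ step 1: {m1, m2}
  after b @ step 2: {m5, m6, m7}
  after b @ step 3: {m9}
  P completes σ.
Executing abb from Q (initial set {n0}):
  after a @ step 1: {n1, n2}
  after b @ step 2: {n5, n6}
  after b @ step 3: ∅ (Q stuck)

trace-distinct — witness ⟨abb⟩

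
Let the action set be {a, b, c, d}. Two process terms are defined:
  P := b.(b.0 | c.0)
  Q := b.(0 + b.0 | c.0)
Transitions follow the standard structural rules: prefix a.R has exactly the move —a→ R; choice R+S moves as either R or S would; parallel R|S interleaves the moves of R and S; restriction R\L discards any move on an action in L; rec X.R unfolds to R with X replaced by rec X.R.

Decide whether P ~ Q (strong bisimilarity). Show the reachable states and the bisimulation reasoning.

P ~ Q

P's transition system — 5 states:
  u0 = b.(b.0 | c.0) ⊢ ··b··> u1
  u1 = b.0 | c.0 ⊢ ··b··> u2, ··c··> u3
  u2 = 0 | c.0 ⊢ ··c··> u4
  u3 = b.0 | 0 ⊢ ··b··> u4
  u4 = 0 | 0 ⊢ stopped
Q's transition system — 5 states:
  v0 = b.(0 + b.0 | c.0) ⊢ ··b··> v1
  v1 = 0 + b.0 | c.0 ⊢ ··b··> v2, ··c··> v3
  v2 = 0 | c.0 ⊢ ··c··> v4
  v3 = b.0 | 0 ⊢ ··b··> v4
  v4 = 0 | 0 ⊢ stopped
Bisimilarity quotient blocks:
  B0 = {u0, v0}
  B1 = {u1, v1}
  B2 = {u2, v2}
  B3 = {u4, v4}
  B4 = {u3, v3}
u0 ∈ B0, v0 ∈ B0 → same block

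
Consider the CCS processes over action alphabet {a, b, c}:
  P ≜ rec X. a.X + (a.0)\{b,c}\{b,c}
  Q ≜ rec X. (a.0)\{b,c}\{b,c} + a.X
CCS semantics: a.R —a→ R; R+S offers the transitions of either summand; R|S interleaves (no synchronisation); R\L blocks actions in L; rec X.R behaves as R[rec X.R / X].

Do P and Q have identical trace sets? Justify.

traces(P) = traces(Q)

LTS(P): 2 reachable states
  u0 = rec X. a.X + (a.0)\{b,c}\{b,c} :: ··a··> u0, ··a··> u1
  u1 = 0\{b,c}\{b,c} :: deadlocked
LTS(Q): 2 reachable states
  v0 = rec X. (a.0)\{b,c}\{b,c} + a.X :: ··a··> v0, ··a··> v1
  v1 = 0\{b,c}\{b,c} :: deadlocked
Partition-refinement fixed point:
  B0 = {u0, v0}
  B1 = {u1, v1}
u0 ∈ B0, v0 ∈ B0 → same block
Bisimilar ⇒ trace-equivalent.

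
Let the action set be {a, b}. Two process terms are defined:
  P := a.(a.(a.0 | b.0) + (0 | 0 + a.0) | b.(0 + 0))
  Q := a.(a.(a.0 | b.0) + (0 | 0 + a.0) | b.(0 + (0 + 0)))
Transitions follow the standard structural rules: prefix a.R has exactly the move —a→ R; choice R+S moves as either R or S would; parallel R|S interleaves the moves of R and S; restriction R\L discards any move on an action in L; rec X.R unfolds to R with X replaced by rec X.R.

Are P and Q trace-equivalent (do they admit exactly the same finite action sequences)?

P's transition system — 9 states:
  u0 = a.(a.(a.0 | b.0) + (0 | 0 + a.0) | b.(0 + 0)) :: --a--▸ u1
  u1 = a.(a.0 | b.0) + (0 | 0 + a.0) | b.(0 + 0) :: --a--▸ u2, --a--▸ u3, --b--▸ u4
  u2 = 0 | b.(0 + 0) :: --b--▸ u5
  u3 = a.0 | b.0 :: --a--▸ u6, --b--▸ u7
  u4 = (0 | 0 + a.0) | (0 + 0) :: --a--▸ u5
  u5 = 0 | (0 + 0) :: deadlocked
  u6 = 0 | b.0 :: --b--▸ u8
  u7 = a.0 | 0 :: --a--▸ u8
  u8 = 0 | 0 :: deadlocked
Q's transition system — 9 states:
  v0 = a.(a.(a.0 | b.0) + (0 | 0 + a.0) | b.(0 + (0 + 0))) :: --a--▸ v1
  v1 = a.(a.0 | b.0) + (0 | 0 + a.0) | b.(0 + (0 + 0)) :: --a--▸ v2, --a--▸ v3, --b--▸ v4
  v2 = 0 | b.(0 + (0 + 0)) :: --b--▸ v5
  v3 = a.0 | b.0 :: --a--▸ v6, --b--▸ v7
  v4 = (0 | 0 + a.0) | (0 + (0 + 0)) :: --a--▸ v5
  v5 = 0 | (0 + (0 + 0)) :: deadlocked
  v6 = 0 | b.0 :: --b--▸ v8
  v7 = a.0 | 0 :: --a--▸ v8
  v8 = 0 | 0 :: deadlocked
Partition-refinement fixed point:
  B0 = {u0, v0}
  B1 = {u1, v1}
  B2 = {u4, u7, v4, v7}
  B3 = {u5, u8, v5, v8}
  B4 = {u3, v3}
  B5 = {u2, u6, v2, v6}
u0 ∈ B0, v0 ∈ B0 → same block
Bisimilar ⇒ trace-equivalent.

traces(P) = traces(Q)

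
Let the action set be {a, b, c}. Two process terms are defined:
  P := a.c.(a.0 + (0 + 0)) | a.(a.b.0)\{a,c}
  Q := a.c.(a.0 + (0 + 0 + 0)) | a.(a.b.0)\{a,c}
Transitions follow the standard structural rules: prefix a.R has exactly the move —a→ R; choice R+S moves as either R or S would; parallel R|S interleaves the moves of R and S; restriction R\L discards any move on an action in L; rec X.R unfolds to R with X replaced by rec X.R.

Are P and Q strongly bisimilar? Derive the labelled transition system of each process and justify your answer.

Reachable graph of P (8 states):
  u0 = a.c.(a.0 + (0 + 0)) | a.(a.b.0)\{a,c} | --a--▸ u1, --a--▸ u2
  u1 = a.c.(a.0 + (0 + 0)) | (a.b.0)\{a,c} | --a--▸ u3
  u2 = c.(a.0 + (0 + 0)) | a.(a.b.0)\{a,c} | --a--▸ u3, --c--▸ u4
  u3 = c.(a.0 + (0 + 0)) | (a.b.0)\{a,c} | --c--▸ u5
  u4 = (a.0 + (0 + 0)) | a.(a.b.0)\{a,c} | --a--▸ u5, --a--▸ u6
  u5 = (a.0 + (0 + 0)) | (a.b.0)\{a,c} | --a--▸ u7
  u6 = 0 | a.(a.b.0)\{a,c} | --a--▸ u7
  u7 = 0 | (a.b.0)\{a,c} | ∅
Reachable graph of Q (8 states):
  v0 = a.c.(a.0 + (0 + 0 + 0)) | a.(a.b.0)\{a,c} | --a--▸ v1, --a--▸ v2
  v1 = a.c.(a.0 + (0 + 0 + 0)) | (a.b.0)\{a,c} | --a--▸ v3
  v2 = c.(a.0 + (0 + 0 + 0)) | a.(a.b.0)\{a,c} | --a--▸ v3, --c--▸ v4
  v3 = c.(a.0 + (0 + 0 + 0)) | (a.b.0)\{a,c} | --c--▸ v5
  v4 = (a.0 + (0 + 0 + 0)) | a.(a.b.0)\{a,c} | --a--▸ v5, --a--▸ v6
  v5 = (a.0 + (0 + 0 + 0)) | (a.b.0)\{a,c} | --a--▸ v7
  v6 = 0 | a.(a.b.0)\{a,c} | --a--▸ v7
  v7 = 0 | (a.b.0)\{a,c} | ∅
Bisimilarity quotient blocks:
  B0 = {u0, v0}
  B1 = {u1, v1}
  B2 = {u3, v3}
  B3 = {u5, u6, v5, v6}
  B4 = {u7, v7}
  B5 = {u2, v2}
  B6 = {u4, v4}
u0 ∈ B0, v0 ∈ B0 → same block

P ~ Q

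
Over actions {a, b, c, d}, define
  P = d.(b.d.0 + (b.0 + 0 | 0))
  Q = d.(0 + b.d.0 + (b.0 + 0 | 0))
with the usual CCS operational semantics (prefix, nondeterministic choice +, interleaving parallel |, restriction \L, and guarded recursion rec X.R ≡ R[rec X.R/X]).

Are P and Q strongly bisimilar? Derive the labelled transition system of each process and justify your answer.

YES

Reachable graph of P (4 states):
  p0 = d.(b.d.0 + (b.0 + 0 | 0)) | —d→ p1
  p1 = b.d.0 + (b.0 + 0 | 0) | —b→ p2, —b→ p3
  p2 = 0 | stopped
  p3 = d.0 | —d→ p2
Reachable graph of Q (4 states):
  q0 = d.(0 + b.d.0 + (b.0 + 0 | 0)) | —d→ q1
  q1 = 0 + b.d.0 + (b.0 + 0 | 0) | —b→ q2, —b→ q3
  q2 = 0 | stopped
  q3 = d.0 | —d→ q2
Coarsest stable partition (strong bisimilarity classes):
  B0 = {p0, q0}
  B1 = {p1, q1}
  B2 = {p3, q3}
  B3 = {p2, q2}
p0 ∈ B0, q0 ∈ B0 → same block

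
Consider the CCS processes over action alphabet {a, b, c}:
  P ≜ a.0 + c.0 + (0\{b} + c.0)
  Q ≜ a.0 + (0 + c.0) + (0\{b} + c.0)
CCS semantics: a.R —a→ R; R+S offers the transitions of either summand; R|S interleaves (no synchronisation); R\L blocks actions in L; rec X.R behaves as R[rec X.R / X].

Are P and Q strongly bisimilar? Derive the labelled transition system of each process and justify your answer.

bisimilar

Reachable graph of P (2 states):
  u0 = a.0 + c.0 + (0\{b} + c.0) has moves -a-> u1, -c-> u1
  u1 = 0 has moves ·
Reachable graph of Q (2 states):
  v0 = a.0 + (0 + c.0) + (0\{b} + c.0) has moves -a-> v1, -c-> v1
  v1 = 0 has moves ·
Bisimilarity quotient blocks:
  B0 = {u0, v0}
  B1 = {u1, v1}
u0 ∈ B0, v0 ∈ B0 → same block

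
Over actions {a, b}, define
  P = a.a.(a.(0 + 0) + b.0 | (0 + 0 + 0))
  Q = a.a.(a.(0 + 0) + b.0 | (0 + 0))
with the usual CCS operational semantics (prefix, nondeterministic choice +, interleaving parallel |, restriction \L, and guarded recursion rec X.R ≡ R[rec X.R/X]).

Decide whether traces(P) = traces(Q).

Reachable graph of P (5 states):
  m0 = a.a.(a.(0 + 0) + b.0 | (0 + 0 + 0)) → =a=> m1
  m1 = a.(a.(0 + 0) + b.0 | (0 + 0 + 0)) → =a=> m2
  m2 = a.(0 + 0) + b.0 | (0 + 0 + 0) → =a=> m3, =b=> m4
  m3 = 0 + 0 → ·
  m4 = 0 | (0 + 0 + 0) → ·
Reachable graph of Q (5 states):
  n0 = a.a.(a.(0 + 0) + b.0 | (0 + 0)) → =a=> n1
  n1 = a.(a.(0 + 0) + b.0 | (0 + 0)) → =a=> n2
  n2 = a.(0 + 0) + b.0 | (0 + 0) → =a=> n3, =b=> n4
  n3 = 0 + 0 → ·
  n4 = 0 | (0 + 0) → ·
Partition-refinement fixed point:
  B0 = {m0, n0}
  B1 = {m1, n1}
  B2 = {m2, n2}
  B3 = {m3, m4, n3, n4}
m0 ∈ B0, n0 ∈ B0 → same block
Bisimilar ⇒ trace-equivalent.

YES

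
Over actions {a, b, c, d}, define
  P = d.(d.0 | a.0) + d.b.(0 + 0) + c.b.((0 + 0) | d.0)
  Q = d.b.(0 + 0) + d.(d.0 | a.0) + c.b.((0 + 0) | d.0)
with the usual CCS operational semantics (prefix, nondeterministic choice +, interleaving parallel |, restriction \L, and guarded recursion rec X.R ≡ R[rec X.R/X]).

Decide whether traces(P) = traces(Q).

P's transition system — 10 states:
  s0 = d.(d.0 | a.0) + d.b.(0 + 0) + c.b.((0 + 0) | d.0) has moves --c--▸ s1, --d--▸ s2, --d--▸ s3
  s1 = b.((0 + 0) | d.0) has moves --b--▸ s4
  s2 = b.(0 + 0) has moves --b--▸ s5
  s3 = d.0 | a.0 has moves --a--▸ s6, --d--▸ s7
  s4 = (0 + 0) | d.0 has moves --d--▸ s8
  s5 = 0 + 0 has moves deadlocked
  s6 = d.0 | 0 has moves --d--▸ s9
  s7 = 0 | a.0 has moves --a--▸ s9
  s8 = (0 + 0) | 0 has moves deadlocked
  s9 = 0 | 0 has moves deadlocked
Q's transition system — 10 states:
  t0 = d.b.(0 + 0) + d.(d.0 | a.0) + c.b.((0 + 0) | d.0) has moves --c--▸ t1, --d--▸ t2, --d--▸ t3
  t1 = b.((0 + 0) | d.0) has moves --b--▸ t4
  t2 = b.(0 + 0) has moves --b--▸ t5
  t3 = d.0 | a.0 has moves --a--▸ t6, --d--▸ t7
  t4 = (0 + 0) | d.0 has moves --d--▸ t8
  t5 = 0 + 0 has moves deadlocked
  t6 = d.0 | 0 has moves --d--▸ t9
  t7 = 0 | a.0 has moves --a--▸ t9
  t8 = (0 + 0) | 0 has moves deadlocked
  t9 = 0 | 0 has moves deadlocked
Coarsest stable partition (strong bisimilarity classes):
  B0 = {s0, t0}
  B1 = {s1, t1}
  B2 = {s4, s6, t4, t6}
  B3 = {s5, s8, s9, t5, t8, t9}
  B4 = {s3, t3}
  B5 = {s7, t7}
  B6 = {s2, t2}
s0 ∈ B0, t0 ∈ B0 → same block
Bisimilar ⇒ trace-equivalent.

trace-equivalent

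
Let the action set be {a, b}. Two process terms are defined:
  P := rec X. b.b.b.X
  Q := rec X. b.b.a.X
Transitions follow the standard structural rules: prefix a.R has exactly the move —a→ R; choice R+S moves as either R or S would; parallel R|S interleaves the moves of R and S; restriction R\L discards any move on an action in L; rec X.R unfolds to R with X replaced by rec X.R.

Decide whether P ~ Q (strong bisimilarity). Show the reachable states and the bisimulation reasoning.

Reachable graph of P (3 states):
  s0 = rec X. b.b.b.X → -b-> s1
  s1 = b.b.(rec X. b.b.b.X) → -b-> s2
  s2 = b.(rec X. b.b.b.X) → -b-> s0
Reachable graph of Q (3 states):
  t0 = rec X. b.b.a.X → -b-> t1
  t1 = b.a.(rec X. b.b.a.X) → -b-> t2
  t2 = a.(rec X. b.b.a.X) → -a-> t0
Partition-refinement fixed point:
  B0 = {s0, s1, s2}
  B1 = {t0}
  B2 = {t1}
  B3 = {t2}
s0 ∈ B0, t0 ∈ B1 → different blocks

not bisimilar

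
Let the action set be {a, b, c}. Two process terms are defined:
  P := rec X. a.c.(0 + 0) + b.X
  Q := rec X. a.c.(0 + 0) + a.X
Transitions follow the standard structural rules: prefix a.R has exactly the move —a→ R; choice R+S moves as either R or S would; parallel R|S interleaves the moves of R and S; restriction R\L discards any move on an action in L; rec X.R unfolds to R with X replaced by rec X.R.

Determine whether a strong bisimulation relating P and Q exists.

NO

P's transition system — 3 states:
  u0 = rec X. a.c.(0 + 0) + b.X → —a→ u1, —b→ u0
  u1 = c.(0 + 0) → —c→ u2
  u2 = 0 + 0 → deadlocked
Q's transition system — 3 states:
  v0 = rec X. a.c.(0 + 0) + a.X → —a→ v0, —a→ v1
  v1 = c.(0 + 0) → —c→ v2
  v2 = 0 + 0 → deadlocked
Bisimilarity quotient blocks:
  B0 = {u0}
  B1 = {u1, v1}
  B2 = {u2, v2}
  B3 = {v0}
u0 ∈ B0, v0 ∈ B3 → different blocks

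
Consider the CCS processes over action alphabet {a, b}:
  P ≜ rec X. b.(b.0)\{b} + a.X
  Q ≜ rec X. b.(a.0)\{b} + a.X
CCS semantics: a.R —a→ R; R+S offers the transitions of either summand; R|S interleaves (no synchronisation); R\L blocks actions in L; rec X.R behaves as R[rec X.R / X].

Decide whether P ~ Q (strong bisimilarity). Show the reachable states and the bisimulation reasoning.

LTS(P): 2 reachable states
  u0 = rec X. b.(b.0)\{b} + a.X :: —a→ u0, —b→ u1
  u1 = (b.0)\{b} :: deadlocked
LTS(Q): 3 reachable states
  v0 = rec X. b.(a.0)\{b} + a.X :: —a→ v0, —b→ v1
  v1 = (a.0)\{b} :: —a→ v2
  v2 = 0\{b} :: deadlocked
Partition-refinement fixed point:
  B0 = {u0}
  B1 = {u1, v2}
  B2 = {v0}
  B3 = {v1}
u0 ∈ B0, v0 ∈ B2 → different blocks

P ≁ Q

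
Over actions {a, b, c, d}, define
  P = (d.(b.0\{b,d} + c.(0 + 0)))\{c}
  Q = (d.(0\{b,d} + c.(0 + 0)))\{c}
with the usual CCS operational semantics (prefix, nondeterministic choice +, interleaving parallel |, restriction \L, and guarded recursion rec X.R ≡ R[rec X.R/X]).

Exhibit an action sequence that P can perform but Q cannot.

LTS(P): 3 reachable states
  s0 = (d.(b.0\{b,d} + c.(0 + 0)))\{c} :: —d→ s1
  s1 = (b.0\{b,d} + c.(0 + 0))\{c} :: —b→ s2
  s2 = 0\{b,d}\{c} :: ·
LTS(Q): 2 reachable states
  t0 = (d.(0\{b,d} + c.(0 + 0)))\{c} :: —d→ t1
  t1 = (0\{b,d} + c.(0 + 0))\{c} :: ·
Trace ⟨db⟩ through P, begin at {s0}:
  [1] d ⇒ {s1}
  [2] b ⇒ {s2}
  ✓ P
Trace ⟨db⟩ through Q, begin at {t0}:
  [1] d ⇒ {t1}
  [2] b ⇒ ∅ (Q stuck)

db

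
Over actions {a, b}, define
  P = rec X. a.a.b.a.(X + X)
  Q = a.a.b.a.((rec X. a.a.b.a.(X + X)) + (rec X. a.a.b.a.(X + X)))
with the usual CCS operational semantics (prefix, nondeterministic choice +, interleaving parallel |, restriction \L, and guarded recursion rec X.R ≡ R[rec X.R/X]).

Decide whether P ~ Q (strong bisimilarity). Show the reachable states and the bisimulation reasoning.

YES

LTS(P): 5 reachable states
  p0 = rec X. a.a.b.a.(X + X) :: --a--▸ p1
  p1 = a.b.a.((rec X. a.a.b.a.(X + X)) + (rec X. a.a.b.a.(X + X))) :: --a--▸ p2
  p2 = b.a.((rec X. a.a.b.a.(X + X)) + (rec X. a.a.b.a.(X + X))) :: --b--▸ p3
  p3 = a.((rec X. a.a.b.a.(X + X)) + (rec X. a.a.b.a.(X + X))) :: --a--▸ p4
  p4 = (rec X. a.a.b.a.(X + X)) + (rec X. a.a.b.a.(X + X)) :: --a--▸ p1
LTS(Q): 5 reachable states
  q0 = a.a.b.a.((rec X. a.a.b.a.(X + X)) + (rec X. a.a.b.a.(X + X))) :: --a--▸ q1
  q1 = a.b.a.((rec X. a.a.b.a.(X + X)) + (rec X. a.a.b.a.(X + X))) :: --a--▸ q2
  q2 = b.a.((rec X. a.a.b.a.(X + X)) + (rec X. a.a.b.a.(X + X))) :: --b--▸ q3
  q3 = a.((rec X. a.a.b.a.(X + X)) + (rec X. a.a.b.a.(X + X))) :: --a--▸ q4
  q4 = (rec X. a.a.b.a.(X + X)) + (rec X. a.a.b.a.(X + X)) :: --a--▸ q1
Coarsest stable partition (strong bisimilarity classes):
  B0 = {p0, p4, q0, q4}
  B1 = {p1, q1}
  B2 = {p2, q2}
  B3 = {p3, q3}
p0 ∈ B0, q0 ∈ B0 → same block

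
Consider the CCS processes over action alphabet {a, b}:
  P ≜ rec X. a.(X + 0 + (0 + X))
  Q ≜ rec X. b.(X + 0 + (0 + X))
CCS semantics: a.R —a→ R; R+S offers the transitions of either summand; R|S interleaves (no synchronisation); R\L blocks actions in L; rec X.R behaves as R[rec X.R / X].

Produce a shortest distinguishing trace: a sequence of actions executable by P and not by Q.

a

LTS(P): 2 reachable states
  u0 = rec X. a.(X + 0 + (0 + X)) :: =a=> u1
  u1 = (rec X. a.(X + 0 + (0 + X))) + 0 + (0 + (rec X. a.(X + 0 + (0 + X)))) :: =a=> u1
LTS(Q): 2 reachable states
  v0 = rec X. b.(X + 0 + (0 + X)) :: =b=> v1
  v1 = (rec X. b.(X + 0 + (0 + X))) + 0 + (0 + (rec X. b.(X + 0 + (0 + X)))) :: =b=> v1
Trace ⟨a⟩ through P, begin at {u0}:
  step 1 (a): {u1}
  P completes σ.
Trace ⟨a⟩ through Q, begin at {v0}:
  step 1 (a): ∅ (Q stuck)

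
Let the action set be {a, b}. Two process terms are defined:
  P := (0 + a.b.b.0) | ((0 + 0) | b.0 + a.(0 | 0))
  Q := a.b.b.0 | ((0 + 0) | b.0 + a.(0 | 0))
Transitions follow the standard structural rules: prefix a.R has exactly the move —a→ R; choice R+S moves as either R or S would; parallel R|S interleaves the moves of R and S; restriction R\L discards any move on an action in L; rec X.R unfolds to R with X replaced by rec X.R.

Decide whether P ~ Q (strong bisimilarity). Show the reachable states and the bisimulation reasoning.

P's transition system — 12 states:
  m0 = (0 + a.b.b.0) | ((0 + 0) | b.0 + a.(0 | 0)) :: =a=> m1, =a=> m2, =b=> m3
  m1 = (0 + a.b.b.0) | (0 | 0) :: =a=> m4
  m2 = b.b.0 | ((0 + 0) | b.0 + a.(0 | 0)) :: =a=> m4, =b=> m5, =b=> m6
  m3 = (0 + a.b.b.0) | ((0 + 0) | 0) :: =a=> m6
  m4 = b.b.0 | (0 | 0) :: =b=> m7
  m5 = b.0 | ((0 + 0) | b.0 + a.(0 | 0)) :: =a=> m7, =b=> m8, =b=> m9
  m6 = b.b.0 | ((0 + 0) | 0) :: =b=> m9
  m7 = b.0 | (0 | 0) :: =b=> m10
  m8 = 0 | ((0 + 0) | b.0 + a.(0 | 0)) :: =a=> m10, =b=> m11
  m9 = b.0 | ((0 + 0) | 0) :: =b=> m11
  m10 = 0 | (0 | 0) :: stopped
  m11 = 0 | ((0 + 0) | 0) :: stopped
Q's transition system — 12 states:
  n0 = a.b.b.0 | ((0 + 0) | b.0 + a.(0 | 0)) :: =a=> n1, =a=> n2, =b=> n3
  n1 = a.b.b.0 | (0 | 0) :: =a=> n4
  n2 = b.b.0 | ((0 + 0) | b.0 + a.(0 | 0)) :: =a=> n4, =b=> n5, =b=> n6
  n3 = a.b.b.0 | ((0 + 0) | 0) :: =a=> n6
  n4 = b.b.0 | (0 | 0) :: =b=> n7
  n5 = b.0 | ((0 + 0) | b.0 + a.(0 | 0)) :: =a=> n7, =b=> n8, =b=> n9
  n6 = b.b.0 | ((0 + 0) | 0) :: =b=> n9
  n7 = b.0 | (0 | 0) :: =b=> n10
  n8 = 0 | ((0 + 0) | b.0 + a.(0 | 0)) :: =a=> n10, =b=> n11
  n9 = b.0 | ((0 + 0) | 0) :: =b=> n11
  n10 = 0 | (0 | 0) :: stopped
  n11 = 0 | ((0 + 0) | 0) :: stopped
Coarsest stable partition (strong bisimilarity classes):
  B0 = {m0, n0}
  B1 = {m1, m3, n1, n3}
  B2 = {m4, m6, n4, n6}
  B3 = {m7, m9, n7, n9}
  B4 = {m10, m11, n10, n11}
  B5 = {m2, n2}
  B6 = {m5, n5}
  B7 = {m8, n8}
m0 ∈ B0, n0 ∈ B0 → same block

YES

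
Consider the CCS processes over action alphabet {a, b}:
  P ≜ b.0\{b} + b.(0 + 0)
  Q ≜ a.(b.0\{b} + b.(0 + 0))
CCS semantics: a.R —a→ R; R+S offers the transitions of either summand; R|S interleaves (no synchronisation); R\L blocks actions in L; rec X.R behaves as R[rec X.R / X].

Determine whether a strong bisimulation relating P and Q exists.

P ≁ Q

LTS(P): 3 reachable states
  u0 = b.0\{b} + b.(0 + 0) | -b-> u1, -b-> u2
  u1 = 0 + 0 | ·
  u2 = 0\{b} | ·
LTS(Q): 4 reachable states
  v0 = a.(b.0\{b} + b.(0 + 0)) | -a-> v1
  v1 = b.0\{b} + b.(0 + 0) | -b-> v2, -b-> v3
  v2 = 0 + 0 | ·
  v3 = 0\{b} | ·
Coarsest stable partition (strong bisimilarity classes):
  B0 = {u0, v1}
  B1 = {u1, u2, v2, v3}
  B2 = {v0}
u0 ∈ B0, v0 ∈ B2 → different blocks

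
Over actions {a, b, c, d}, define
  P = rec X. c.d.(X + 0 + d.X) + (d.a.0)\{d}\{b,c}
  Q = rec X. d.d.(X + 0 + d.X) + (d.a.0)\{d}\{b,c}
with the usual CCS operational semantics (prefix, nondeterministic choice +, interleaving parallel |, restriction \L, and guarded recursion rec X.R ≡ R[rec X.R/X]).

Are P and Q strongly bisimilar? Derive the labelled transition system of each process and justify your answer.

LTS(P): 3 reachable states
  m0 = rec X. c.d.(X + 0 + d.X) + (d.a.0)\{d}\{b,c} → -c-> m1
  m1 = d.((rec X. c.d.(X + 0 + d.X) + (d.a.0)\{d}\{b,c}) + 0 + d.(rec X. c.d.(X + 0 + d.X) + (d.a.0)\{d}\{b,c})) → -d-> m2
  m2 = (rec X. c.d.(X + 0 + d.X) + (d.a.0)\{d}\{b,c}) + 0 + d.(rec X. c.d.(X + 0 + d.X) + (d.a.0)\{d}\{b,c}) → -c-> m1, -d-> m0
LTS(Q): 3 reachable states
  n0 = rec X. d.d.(X + 0 + d.X) + (d.a.0)\{d}\{b,c} → -d-> n1
  n1 = d.((rec X. d.d.(X + 0 + d.X) + (d.a.0)\{d}\{b,c}) + 0 + d.(rec X. d.d.(X + 0 + d.X) + (d.a.0)\{d}\{b,c})) → -d-> n2
  n2 = (rec X. d.d.(X + 0 + d.X) + (d.a.0)\{d}\{b,c}) + 0 + d.(rec X. d.d.(X + 0 + d.X) + (d.a.0)\{d}\{b,c}) → -d-> n0, -d-> n1
Partition-refinement fixed point:
  B0 = {m0}
  B1 = {m1}
  B2 = {m2}
  B3 = {n0, n1, n2}
m0 ∈ B0, n0 ∈ B3 → different blocks

NO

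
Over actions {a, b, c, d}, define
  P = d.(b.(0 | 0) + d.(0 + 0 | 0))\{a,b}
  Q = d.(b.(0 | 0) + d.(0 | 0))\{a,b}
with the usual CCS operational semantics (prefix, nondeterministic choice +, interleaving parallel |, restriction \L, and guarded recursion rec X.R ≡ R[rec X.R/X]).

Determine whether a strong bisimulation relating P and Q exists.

LTS(P): 3 reachable states
  s0 = d.(b.(0 | 0) + d.(0 + 0 | 0))\{a,b} → --d--▸ s1
  s1 = (b.(0 | 0) + d.(0 + 0 | 0))\{a,b} → --d--▸ s2
  s2 = (0 + 0 | 0)\{a,b} → (no moves)
LTS(Q): 3 reachable states
  t0 = d.(b.(0 | 0) + d.(0 | 0))\{a,b} → --d--▸ t1
  t1 = (b.(0 | 0) + d.(0 | 0))\{a,b} → --d--▸ t2
  t2 = (0 | 0)\{a,b} → (no moves)
Partition-refinement fixed point:
  B0 = {s0, t0}
  B1 = {s1, t1}
  B2 = {s2, t2}
s0 ∈ B0, t0 ∈ B0 → same block

YES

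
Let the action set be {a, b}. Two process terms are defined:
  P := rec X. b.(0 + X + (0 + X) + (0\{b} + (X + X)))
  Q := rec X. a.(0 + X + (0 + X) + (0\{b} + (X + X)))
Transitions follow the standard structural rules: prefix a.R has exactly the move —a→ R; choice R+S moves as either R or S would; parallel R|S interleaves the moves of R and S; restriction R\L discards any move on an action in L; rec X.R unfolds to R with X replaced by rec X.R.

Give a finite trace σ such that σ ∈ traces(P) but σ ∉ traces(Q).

P's transition system — 2 states:
  u0 = rec X. b.(0 + X + (0 + X) + (0\{b} + (X + X))) :: =b=> u1
  u1 = 0 + (rec X. b.(0 + X + (0 + X) + (0\{b} + (X + X)))) + (0 + (rec X. b.(0 + X + (0 + X) + (0\{b} + (X + X))))) + (0\{b} + ((rec X. b.(0 + X + (0 + X) + (0\{b} + (X + X)))) + (rec X. b.(0 + X + (0 + X) + (0\{b} + (X + X)))))) :: =b=> u1
Q's transition system — 2 states:
  v0 = rec X. a.(0 + X + (0 + X) + (0\{b} + (X + X))) :: =a=> v1
  v1 = 0 + (rec X. a.(0 + X + (0 + X) + (0\{b} + (X + X)))) + (0 + (rec X. a.(0 + X + (0 + X) + (0\{b} + (X + X))))) + (0\{b} + ((rec X. a.(0 + X + (0 + X) + (0\{b} + (X + X)))) + (rec X. a.(0 + X + (0 + X) + (0\{b} + (X + X)))))) :: =a=> v1
Trace ⟨b⟩ through P, begin at {u0}:
  after b @ step 1: {u1}
  ✓ P
Trace ⟨b⟩ through Q, begin at {v0}:
  after b @ step 1: no successor for Q

b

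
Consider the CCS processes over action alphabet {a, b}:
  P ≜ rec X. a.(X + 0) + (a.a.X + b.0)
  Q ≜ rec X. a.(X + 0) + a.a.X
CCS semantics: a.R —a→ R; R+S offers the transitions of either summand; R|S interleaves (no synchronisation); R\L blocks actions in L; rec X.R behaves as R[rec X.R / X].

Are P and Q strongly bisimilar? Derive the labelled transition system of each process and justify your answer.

not bisimilar

Reachable graph of P (4 states):
  u0 = rec X. a.(X + 0) + (a.a.X + b.0) has moves ··a··> u1, ··a··> u2, ··b··> u3
  u1 = (rec X. a.(X + 0) + (a.a.X + b.0)) + 0 has moves ··a··> u1, ··a··> u2, ··b··> u3
  u2 = a.(rec X. a.(X + 0) + (a.a.X + b.0)) has moves ··a··> u0
  u3 = 0 has moves deadlocked
Reachable graph of Q (3 states):
  v0 = rec X. a.(X + 0) + a.a.X has moves ··a··> v1, ··a··> v2
  v1 = (rec X. a.(X + 0) + a.a.X) + 0 has moves ··a··> v1, ··a··> v2
  v2 = a.(rec X. a.(X + 0) + a.a.X) has moves ··a··> v0
Partition-refinement fixed point:
  B0 = {u0, u1}
  B1 = {u3}
  B2 = {u2}
  B3 = {v0, v1, v2}
u0 ∈ B0, v0 ∈ B3 → different blocks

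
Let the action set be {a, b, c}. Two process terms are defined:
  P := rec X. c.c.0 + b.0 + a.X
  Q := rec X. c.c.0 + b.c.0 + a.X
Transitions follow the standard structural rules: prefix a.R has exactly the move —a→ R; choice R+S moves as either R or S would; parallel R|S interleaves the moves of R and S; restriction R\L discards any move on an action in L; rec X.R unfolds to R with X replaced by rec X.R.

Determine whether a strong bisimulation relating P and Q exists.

not bisimilar

LTS(P): 3 reachable states
  m0 = rec X. c.c.0 + b.0 + a.X has moves —a→ m0, —b→ m1, —c→ m2
  m1 = 0 has moves deadlocked
  m2 = c.0 has moves —c→ m1
LTS(Q): 3 reachable states
  n0 = rec X. c.c.0 + b.c.0 + a.X has moves —a→ n0, —b→ n1, —c→ n1
  n1 = c.0 has moves —c→ n2
  n2 = 0 has moves deadlocked
Bisimilarity quotient blocks:
  B0 = {m0}
  B1 = {m2, n1}
  B2 = {m1, n2}
  B3 = {n0}
m0 ∈ B0, n0 ∈ B3 → different blocks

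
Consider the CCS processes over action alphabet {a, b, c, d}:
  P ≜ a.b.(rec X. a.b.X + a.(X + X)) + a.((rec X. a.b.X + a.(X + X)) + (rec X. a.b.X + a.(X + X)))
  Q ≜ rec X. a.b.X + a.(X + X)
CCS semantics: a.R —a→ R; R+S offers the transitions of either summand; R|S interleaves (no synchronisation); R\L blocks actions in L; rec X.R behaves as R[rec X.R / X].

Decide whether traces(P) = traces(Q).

P's transition system — 4 states:
  p0 = a.b.(rec X. a.b.X + a.(X + X)) + a.((rec X. a.b.X + a.(X + X)) + (rec X. a.b.X + a.(X + X))) ⊢ —a→ p1, —a→ p2
  p1 = (rec X. a.b.X + a.(X + X)) + (rec X. a.b.X + a.(X + X)) ⊢ —a→ p1, —a→ p2
  p2 = b.(rec X. a.b.X + a.(X + X)) ⊢ —b→ p3
  p3 = rec X. a.b.X + a.(X + X) ⊢ —a→ p1, —a→ p2
Q's transition system — 3 states:
  q0 = rec X. a.b.X + a.(X + X) ⊢ —a→ q1, —a→ q2
  q1 = (rec X. a.b.X + a.(X + X)) + (rec X. a.b.X + a.(X + X)) ⊢ —a→ q1, —a→ q2
  q2 = b.(rec X. a.b.X + a.(X + X)) ⊢ —b→ q0
Partition-refinement fixed point:
  B0 = {p0, p1, p3, q0, q1}
  B1 = {p2, q2}
p0 ∈ B0, q0 ∈ B0 → same block
Bisimilar ⇒ trace-equivalent.

trace-equivalent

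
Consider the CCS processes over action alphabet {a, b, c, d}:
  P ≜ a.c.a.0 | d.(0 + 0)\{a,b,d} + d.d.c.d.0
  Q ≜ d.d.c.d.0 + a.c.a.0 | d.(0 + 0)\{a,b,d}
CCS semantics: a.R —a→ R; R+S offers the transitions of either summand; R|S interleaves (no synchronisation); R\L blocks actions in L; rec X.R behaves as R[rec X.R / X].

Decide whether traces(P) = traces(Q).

YES

Reachable graph of P (12 states):
  s0 = a.c.a.0 | d.(0 + 0)\{a,b,d} + d.d.c.d.0 → ··a··> s1, ··d··> s2, ··d··> s3
  s1 = c.a.0 | d.(0 + 0)\{a,b,d} → ··c··> s4, ··d··> s5
  s2 = a.c.a.0 | (0 + 0)\{a,b,d} → ··a··> s5
  s3 = d.c.d.0 → ··d··> s6
  s4 = a.0 | d.(0 + 0)\{a,b,d} → ··a··> s7, ··d··> s8
  s5 = c.a.0 | (0 + 0)\{a,b,d} → ··c··> s8
  s6 = c.d.0 → ··c··> s9
  s7 = 0 | d.(0 + 0)\{a,b,d} → ··d··> s10
  s8 = a.0 | (0 + 0)\{a,b,d} → ··a··> s10
  s9 = d.0 → ··d··> s11
  s10 = 0 | (0 + 0)\{a,b,d} → stopped
  s11 = 0 → stopped
Reachable graph of Q (12 states):
  t0 = d.d.c.d.0 + a.c.a.0 | d.(0 + 0)\{a,b,d} → ··a··> t1, ··d··> t2, ··d··> t3
  t1 = c.a.0 | d.(0 + 0)\{a,b,d} → ··c··> t4, ··d··> t5
  t2 = a.c.a.0 | (0 + 0)\{a,b,d} → ··a··> t5
  t3 = d.c.d.0 → ··d··> t6
  t4 = a.0 | d.(0 + 0)\{a,b,d} → ··a··> t7, ··d··> t8
  t5 = c.a.0 | (0 + 0)\{a,b,d} → ··c··> t8
  t6 = c.d.0 → ··c··> t9
  t7 = 0 | d.(0 + 0)\{a,b,d} → ··d··> t10
  t8 = a.0 | (0 + 0)\{a,b,d} → ··a··> t10
  t9 = d.0 → ··d··> t11
  t10 = 0 | (0 + 0)\{a,b,d} → stopped
  t11 = 0 → stopped
Partition-refinement fixed point:
  B0 = {s0, t0}
  B1 = {s2, t2}
  B2 = {s5, t5}
  B3 = {s8, t8}
  B4 = {s10, s11, t10, t11}
  B5 = {s1, t1}
  B6 = {s4, t4}
  B7 = {s7, s9, t7, t9}
  B8 = {s3, t3}
  B9 = {s6, t6}
s0 ∈ B0, t0 ∈ B0 → same block
Bisimilar ⇒ trace-equivalent.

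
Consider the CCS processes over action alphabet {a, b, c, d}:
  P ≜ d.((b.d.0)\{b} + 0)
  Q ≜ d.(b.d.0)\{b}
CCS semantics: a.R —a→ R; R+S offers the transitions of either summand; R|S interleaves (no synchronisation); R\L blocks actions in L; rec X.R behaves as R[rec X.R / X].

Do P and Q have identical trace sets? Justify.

YES

P's transition system — 2 states:
  s0 = d.((b.d.0)\{b} + 0) → -d-> s1
  s1 = (b.d.0)\{b} + 0 → stopped
Q's transition system — 2 states:
  t0 = d.(b.d.0)\{b} → -d-> t1
  t1 = (b.d.0)\{b} → stopped
Partition-refinement fixed point:
  B0 = {s0, t0}
  B1 = {s1, t1}
s0 ∈ B0, t0 ∈ B0 → same block
Bisimilar ⇒ trace-equivalent.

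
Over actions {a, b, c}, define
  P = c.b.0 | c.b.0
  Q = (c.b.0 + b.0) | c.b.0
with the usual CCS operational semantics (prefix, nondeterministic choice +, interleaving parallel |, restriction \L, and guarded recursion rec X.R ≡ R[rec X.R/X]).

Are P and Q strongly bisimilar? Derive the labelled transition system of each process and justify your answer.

LTS(P): 9 reachable states
  u0 = c.b.0 | c.b.0 has moves --c--▸ u1, --c--▸ u2
  u1 = b.0 | c.b.0 has moves --b--▸ u3, --c--▸ u4
  u2 = c.b.0 | b.0 has moves --b--▸ u5, --c--▸ u4
  u3 = 0 | c.b.0 has moves --c--▸ u6
  u4 = b.0 | b.0 has moves --b--▸ u6, --b--▸ u7
  u5 = c.b.0 | 0 has moves --c--▸ u7
  u6 = 0 | b.0 has moves --b--▸ u8
  u7 = b.0 | 0 has moves --b--▸ u8
  u8 = 0 | 0 has moves stopped
LTS(Q): 9 reachable states
  v0 = (c.b.0 + b.0) | c.b.0 has moves --b--▸ v1, --c--▸ v2, --c--▸ v3
  v1 = 0 | c.b.0 has moves --c--▸ v4
  v2 = (c.b.0 + b.0) | b.0 has moves --b--▸ v4, --b--▸ v5, --c--▸ v6
  v3 = b.0 | c.b.0 has moves --b--▸ v1, --c--▸ v6
  v4 = 0 | b.0 has moves --b--▸ v7
  v5 = (c.b.0 + b.0) | 0 has moves --b--▸ v7, --c--▸ v8
  v6 = b.0 | b.0 has moves --b--▸ v4, --b--▸ v8
  v7 = 0 | 0 has moves stopped
  v8 = b.0 | 0 has moves --b--▸ v7
Partition-refinement fixed point:
  B0 = {u0}
  B1 = {u1, u2, v3}
  B2 = {u3, u5, v1}
  B3 = {u6, u7, v4, v8}
  B4 = {u8, v7}
  B5 = {u4, v6}
  B6 = {v0}
  B7 = {v2}
  B8 = {v5}
u0 ∈ B0, v0 ∈ B6 → different blocks

not bisimilar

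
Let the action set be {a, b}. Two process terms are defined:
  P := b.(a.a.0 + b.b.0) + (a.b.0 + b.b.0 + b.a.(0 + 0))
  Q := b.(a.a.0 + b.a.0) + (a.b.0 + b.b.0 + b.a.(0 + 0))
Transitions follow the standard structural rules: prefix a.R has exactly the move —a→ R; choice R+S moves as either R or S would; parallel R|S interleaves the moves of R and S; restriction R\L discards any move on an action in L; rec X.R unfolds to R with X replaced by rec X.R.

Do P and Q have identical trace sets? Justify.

trace-distinct — witness ⟨bbb⟩

P's transition system — 7 states:
  u0 = b.(a.a.0 + b.b.0) + (a.b.0 + b.b.0 + b.a.(0 + 0)) :: —a→ u1, —b→ u1, —b→ u2, —b→ u3
  u1 = b.0 :: —b→ u4
  u2 = a.(0 + 0) :: —a→ u5
  u3 = a.a.0 + b.b.0 :: —a→ u6, —b→ u1
  u4 = 0 :: deadlocked
  u5 = 0 + 0 :: deadlocked
  u6 = a.0 :: —a→ u4
Q's transition system — 7 states:
  v0 = b.(a.a.0 + b.a.0) + (a.b.0 + b.b.0 + b.a.(0 + 0)) :: —a→ v1, —b→ v1, —b→ v2, —b→ v3
  v1 = b.0 :: —b→ v4
  v2 = a.(0 + 0) :: —a→ v5
  v3 = a.a.0 + b.a.0 :: —a→ v6, —b→ v6
  v4 = 0 :: deadlocked
  v5 = 0 + 0 :: deadlocked
  v6 = a.0 :: —a→ v4
Executing bbb from P (initial set {u0}):
  after b @ step 1: {u1, u2, u3}
  after b @ step 2: {u1, u4}
  after b @ step 3: {u4}
  — P admits the full trace.
Executing bbb from Q (initial set {v0}):
  after b @ step 1: {v1, v2, v3}
  after b @ step 2: {v4, v6}
  after b @ step 3: no successor for Q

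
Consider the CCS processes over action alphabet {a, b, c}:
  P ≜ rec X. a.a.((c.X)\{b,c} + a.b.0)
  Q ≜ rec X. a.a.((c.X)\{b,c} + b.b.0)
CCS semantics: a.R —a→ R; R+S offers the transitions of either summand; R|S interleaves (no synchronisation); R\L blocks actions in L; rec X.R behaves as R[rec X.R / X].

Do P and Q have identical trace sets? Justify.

Reachable graph of P (5 states):
  p0 = rec X. a.a.((c.X)\{b,c} + a.b.0) has moves ··a··> p1
  p1 = a.((c.(rec X. a.a.((c.X)\{b,c} + a.b.0)))\{b,c} + a.b.0) has moves ··a··> p2
  p2 = (c.(rec X. a.a.((c.X)\{b,c} + a.b.0)))\{b,c} + a.b.0 has moves ··a··> p3
  p3 = b.0 has moves ··b··> p4
  p4 = 0 has moves stopped
Reachable graph of Q (5 states):
  q0 = rec X. a.a.((c.X)\{b,c} + b.b.0) has moves ··a··> q1
  q1 = a.((c.(rec X. a.a.((c.X)\{b,c} + b.b.0)))\{b,c} + b.b.0) has moves ··a··> q2
  q2 = (c.(rec X. a.a.((c.X)\{b,c} + b.b.0)))\{b,c} + b.b.0 has moves ··b··> q3
  q3 = b.0 has moves ··b··> q4
  q4 = 0 has moves stopped
Executing aaa from P (initial set {p0}):
  [1] a ⇒ {p1}
  [2] a ⇒ {p2}
  [3] a ⇒ {p3}
  ✓ P
Executing aaa from Q (initial set {q0}):
  [1] a ⇒ {q1}
  [2] a ⇒ {q2}
  [3] a ⇒ no successor for Q

traces(P) ≠ traces(Q) — witness ⟨aaa⟩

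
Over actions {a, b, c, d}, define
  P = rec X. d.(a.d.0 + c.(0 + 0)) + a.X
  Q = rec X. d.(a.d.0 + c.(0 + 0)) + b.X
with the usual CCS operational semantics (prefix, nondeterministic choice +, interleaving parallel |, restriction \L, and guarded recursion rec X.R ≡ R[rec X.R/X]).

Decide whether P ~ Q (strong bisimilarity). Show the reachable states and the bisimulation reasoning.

not bisimilar

Reachable graph of P (5 states):
  u0 = rec X. d.(a.d.0 + c.(0 + 0)) + a.X | —a→ u0, —d→ u1
  u1 = a.d.0 + c.(0 + 0) | —a→ u2, —c→ u3
  u2 = d.0 | —d→ u4
  u3 = 0 + 0 | deadlocked
  u4 = 0 | deadlocked
Reachable graph of Q (5 states):
  v0 = rec X. d.(a.d.0 + c.(0 + 0)) + b.X | —b→ v0, —d→ v1
  v1 = a.d.0 + c.(0 + 0) | —a→ v2, —c→ v3
  v2 = d.0 | —d→ v4
  v3 = 0 + 0 | deadlocked
  v4 = 0 | deadlocked
Bisimilarity quotient blocks:
  B0 = {u0}
  B1 = {u1, v1}
  B2 = {u3, u4, v3, v4}
  B3 = {u2, v2}
  B4 = {v0}
u0 ∈ B0, v0 ∈ B4 → different blocks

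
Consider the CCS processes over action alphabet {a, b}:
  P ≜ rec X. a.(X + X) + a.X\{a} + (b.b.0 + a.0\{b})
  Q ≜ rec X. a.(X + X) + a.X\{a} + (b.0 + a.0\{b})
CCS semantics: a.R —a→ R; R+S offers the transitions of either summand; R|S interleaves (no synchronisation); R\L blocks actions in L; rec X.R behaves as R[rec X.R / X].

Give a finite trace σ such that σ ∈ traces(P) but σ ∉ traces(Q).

LTS(P): 8 reachable states
  p0 = rec X. a.(X + X) + a.X\{a} + (b.b.0 + a.0\{b}) ⊢ ··a··> p1, ··a··> p2, ··a··> p3, ··b··> p4
  p1 = (rec X. a.(X + X) + a.X\{a} + (b.b.0 + a.0\{b})) + (rec X. a.(X + X) + a.X\{a} + (b.b.0 + a.0\{b})) ⊢ ··a··> p1, ··a··> p2, ··a··> p3, ··b··> p4
  p2 = (rec X. a.(X + X) + a.X\{a} + (b.b.0 + a.0\{b}))\{a} ⊢ ··b··> p5
  p3 = 0\{b} ⊢ (no moves)
  p4 = b.0 ⊢ ··b··> p6
  p5 = (b.0)\{a} ⊢ ··b··> p7
  p6 = 0 ⊢ (no moves)
  p7 = 0\{a} ⊢ (no moves)
LTS(Q): 6 reachable states
  q0 = rec X. a.(X + X) + a.X\{a} + (b.0 + a.0\{b}) ⊢ ··a··> q1, ··a··> q2, ··a··> q3, ··b··> q4
  q1 = (rec X. a.(X + X) + a.X\{a} + (b.0 + a.0\{b})) + (rec X. a.(X + X) + a.X\{a} + (b.0 + a.0\{b})) ⊢ ··a··> q1, ··a··> q2, ··a··> q3, ··b··> q4
  q2 = (rec X. a.(X + X) + a.X\{a} + (b.0 + a.0\{b}))\{a} ⊢ ··b··> q5
  q3 = 0\{b} ⊢ (no moves)
  q4 = 0 ⊢ (no moves)
  q5 = 0\{a} ⊢ (no moves)
Executing bb from P (initial set {p0}):
  step 1 (b): {p4}
  step 2 (b): {p6}
  — P admits the full trace.
Executing bb from Q (initial set {q0}):
  step 1 (b): {q4}
  step 2 (b): ∅  — Q cannot continue

bb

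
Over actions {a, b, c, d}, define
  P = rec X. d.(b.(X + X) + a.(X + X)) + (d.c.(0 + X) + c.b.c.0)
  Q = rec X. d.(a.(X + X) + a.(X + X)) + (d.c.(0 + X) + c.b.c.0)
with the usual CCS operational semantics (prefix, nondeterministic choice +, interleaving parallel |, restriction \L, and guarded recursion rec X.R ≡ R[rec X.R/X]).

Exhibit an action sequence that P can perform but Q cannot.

P's transition system — 8 states:
  p0 = rec X. d.(b.(X + X) + a.(X + X)) + (d.c.(0 + X) + c.b.c.0) | --c--▸ p1, --d--▸ p2, --d--▸ p3
  p1 = b.c.0 | --b--▸ p4
  p2 = b.((rec X. d.(b.(X + X) + a.(X + X)) + (d.c.(0 + X) + c.b.c.0)) + (rec X. d.(b.(X + X) + a.(X + X)) + (d.c.(0 + X) + c.b.c.0))) + a.((rec X. d.(b.(X + X) + a.(X + X)) + (d.c.(0 + X) + c.b.c.0)) + (rec X. d.(b.(X + X) + a.(X + X)) + (d.c.(0 + X) + c.b.c.0))) | --a--▸ p5, --b--▸ p5
  p3 = c.(0 + (rec X. d.(b.(X + X) + a.(X + X)) + (d.c.(0 + X) + c.b.c.0))) | --c--▸ p6
  p4 = c.0 | --c--▸ p7
  p5 = (rec X. d.(b.(X + X) + a.(X + X)) + (d.c.(0 + X) + c.b.c.0)) + (rec X. d.(b.(X + X) + a.(X + X)) + (d.c.(0 + X) + c.b.c.0)) | --c--▸ p1, --d--▸ p2, --d--▸ p3
  p6 = 0 + (rec X. d.(b.(X + X) + a.(X + X)) + (d.c.(0 + X) + c.b.c.0)) | --c--▸ p1, --d--▸ p2, --d--▸ p3
  p7 = 0 | ·
Q's transition system — 8 states:
  q0 = rec X. d.(a.(X + X) + a.(X + X)) + (d.c.(0 + X) + c.b.c.0) | --c--▸ q1, --d--▸ q2, --d--▸ q3
  q1 = b.c.0 | --b--▸ q4
  q2 = a.((rec X. d.(a.(X + X) + a.(X + X)) + (d.c.(0 + X) + c.b.c.0)) + (rec X. d.(a.(X + X) + a.(X + X)) + (d.c.(0 + X) + c.b.c.0))) + a.((rec X. d.(a.(X + X) + a.(X + X)) + (d.c.(0 + X) + c.b.c.0)) + (rec X. d.(a.(X + X) + a.(X + X)) + (d.c.(0 + X) + c.b.c.0))) | --a--▸ q5
  q3 = c.(0 + (rec X. d.(a.(X + X) + a.(X + X)) + (d.c.(0 + X) + c.b.c.0))) | --c--▸ q6
  q4 = c.0 | --c--▸ q7
  q5 = (rec X. d.(a.(X + X) + a.(X + X)) + (d.c.(0 + X) + c.b.c.0)) + (rec X. d.(a.(X + X) + a.(X + X)) + (d.c.(0 + X) + c.b.c.0)) | --c--▸ q1, --d--▸ q2, --d--▸ q3
  q6 = 0 + (rec X. d.(a.(X + X) + a.(X + X)) + (d.c.(0 + X) + c.b.c.0)) | --c--▸ q1, --d--▸ q2, --d--▸ q3
  q7 = 0 | ·
Run σ = ⟨db⟩ on P: start {p0}
  [1] d ⇒ {p2, p3}
  [2] b ⇒ {p5}
  — P admits the full trace.
Run σ = ⟨db⟩ on Q: start {q0}
  [1] d ⇒ {q2, q3}
  [2] b ⇒ ∅ (Q stuck)

db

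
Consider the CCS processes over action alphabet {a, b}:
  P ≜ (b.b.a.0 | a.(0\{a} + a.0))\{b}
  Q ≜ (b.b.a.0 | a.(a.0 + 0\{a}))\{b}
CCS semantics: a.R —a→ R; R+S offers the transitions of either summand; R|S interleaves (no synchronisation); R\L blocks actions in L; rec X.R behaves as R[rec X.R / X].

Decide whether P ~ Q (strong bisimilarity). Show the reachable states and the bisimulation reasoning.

YES

LTS(P): 3 reachable states
  s0 = (b.b.a.0 | a.(0\{a} + a.0))\{b} | ··a··> s1
  s1 = (b.b.a.0 | (0\{a} + a.0))\{b} | ··a··> s2
  s2 = (b.b.a.0 | 0)\{b} | ·
LTS(Q): 3 reachable states
  t0 = (b.b.a.0 | a.(a.0 + 0\{a}))\{b} | ··a··> t1
  t1 = (b.b.a.0 | (a.0 + 0\{a}))\{b} | ··a··> t2
  t2 = (b.b.a.0 | 0)\{b} | ·
Coarsest stable partition (strong bisimilarity classes):
  B0 = {s0, t0}
  B1 = {s1, t1}
  B2 = {s2, t2}
s0 ∈ B0, t0 ∈ B0 → same block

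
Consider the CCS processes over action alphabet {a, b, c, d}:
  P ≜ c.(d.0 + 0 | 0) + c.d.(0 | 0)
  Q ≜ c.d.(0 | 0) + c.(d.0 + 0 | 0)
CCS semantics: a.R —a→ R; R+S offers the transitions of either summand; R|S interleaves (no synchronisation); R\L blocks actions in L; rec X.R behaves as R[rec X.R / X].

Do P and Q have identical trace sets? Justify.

Reachable graph of P (5 states):
  s0 = c.(d.0 + 0 | 0) + c.d.(0 | 0) | --c--▸ s1, --c--▸ s2
  s1 = d.(0 | 0) | --d--▸ s3
  s2 = d.0 + 0 | 0 | --d--▸ s4
  s3 = 0 | 0 | (no moves)
  s4 = 0 | (no moves)
Reachable graph of Q (5 states):
  t0 = c.d.(0 | 0) + c.(d.0 + 0 | 0) | --c--▸ t1, --c--▸ t2
  t1 = d.(0 | 0) | --d--▸ t3
  t2 = d.0 + 0 | 0 | --d--▸ t4
  t3 = 0 | 0 | (no moves)
  t4 = 0 | (no moves)
Bisimilarity quotient blocks:
  B0 = {s0, t0}
  B1 = {s1, s2, t1, t2}
  B2 = {s3, s4, t3, t4}
s0 ∈ B0, t0 ∈ B0 → same block
Bisimilar ⇒ trace-equivalent.

trace-equivalent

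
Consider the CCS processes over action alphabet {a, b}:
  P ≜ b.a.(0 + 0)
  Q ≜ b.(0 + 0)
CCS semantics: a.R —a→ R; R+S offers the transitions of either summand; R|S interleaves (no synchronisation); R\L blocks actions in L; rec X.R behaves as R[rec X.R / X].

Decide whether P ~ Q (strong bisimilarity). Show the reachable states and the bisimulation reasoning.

Reachable graph of P (3 states):
  s0 = b.a.(0 + 0) has moves -b-> s1
  s1 = a.(0 + 0) has moves -a-> s2
  s2 = 0 + 0 has moves deadlocked
Reachable graph of Q (2 states):
  t0 = b.(0 + 0) has moves -b-> t1
  t1 = 0 + 0 has moves deadlocked
Bisimilarity quotient blocks:
  B0 = {s0}
  B1 = {s1}
  B2 = {s2, t1}
  B3 = {t0}
s0 ∈ B0, t0 ∈ B3 → different blocks

not bisimilar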